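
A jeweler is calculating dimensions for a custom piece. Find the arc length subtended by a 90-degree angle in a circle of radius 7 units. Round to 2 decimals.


Shape: circular arc
Radius r = 7 units, Angle = 90 degrees
Formula: L = (angle/360) * 2 * pi * r
2 * pi * r = 14 * pi
L = (90/360) * 14 * pi
L = 3.5 * pi
L = 11
11 units


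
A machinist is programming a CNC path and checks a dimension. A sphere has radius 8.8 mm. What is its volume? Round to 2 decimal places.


Shape: sphere
Radius r = 8.8 mm
Formula: V = (4/3) * pi * r^3
r^3 = 681.472
(4/3) * 681.472 = 908.629333
V = 908.629333 * pi
V = 2854.54
2854.54 mm^3


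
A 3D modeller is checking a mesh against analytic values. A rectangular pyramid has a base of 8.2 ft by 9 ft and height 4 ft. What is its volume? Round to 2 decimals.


Shape: rectangular pyramid
Base: 8.2 ft x 9 ft, Height h = 4 ft
Formula: V = (1/3) * base_area * h
base_area = 8.2 * 9 = 73.8
base_area * h = 73.8 * 4 = 295.2
V = 295.2 / 3
V = 98.4
98.4 ft^3


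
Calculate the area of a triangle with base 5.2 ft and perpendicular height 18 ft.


Shape: triangle
Base b = 5.2 ft, Height h = 18 ft
Formula: A = (1/2) * b * h
A = 0.5 * 5.2 * 18
A = 0.5 * 93.6
A = 46.8
46.8 ft^2


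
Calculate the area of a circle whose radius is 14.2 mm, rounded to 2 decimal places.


Shape: circle
Radius r = 14.2 mm
Formula: A = pi * r^2
r^2 = 14.2^2 = 201.64
A = pi * 201.64
A = 633.47
633.47 mm^2


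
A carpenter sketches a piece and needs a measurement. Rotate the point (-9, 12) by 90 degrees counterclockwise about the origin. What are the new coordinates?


Transformation: rotation about the origin
Original point: (-9, 12)
Rule for 90 deg counterclockwise: (x, y) -> (-y, x)
Apply: (-9, 12) -> (-12, -9)
(-12, -9)


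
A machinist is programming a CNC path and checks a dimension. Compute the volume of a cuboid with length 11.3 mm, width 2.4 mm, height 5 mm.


Shape: rectangular prism
l = 11.3 mm, w = 2.4 mm, h = 5 mm
Formula: V = l * w * h
V = 11.3 * 2.4 * 5
V = 27.12 * 5
V = 135.6
135.6 mm^3


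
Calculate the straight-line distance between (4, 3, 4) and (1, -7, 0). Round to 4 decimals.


3D distance between two points
P1 = (4, 3, 4), P2 = (1, -7, 0)
Formula: d = sqrt((x2-x1)^2 + (y2-y1)^2 + (z2-z1)^2)
dx = 1 - 4 = -3
dy = -7 - 3 = -10
dz = 0 - 4 = -4
dx^2 + dy^2 + dz^2 = 9 + 100 + 16 = 125
d = sqrt(125)
d = 11.1803
11.1803 units


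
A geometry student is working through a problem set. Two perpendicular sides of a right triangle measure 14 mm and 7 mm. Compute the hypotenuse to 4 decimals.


Shape: right triangle
Legs a = 14 mm, b = 7 mm
Formula: c = sqrt(a^2 + b^2)
a^2 = 196, b^2 = 49
a^2 + b^2 = 245
c = sqrt(245)
c = 15.6525
15.6525 mm


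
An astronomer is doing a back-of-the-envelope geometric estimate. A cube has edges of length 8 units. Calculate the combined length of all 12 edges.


Shape: cube
Side s = 8 units
A cube has 12 edges, all equal.
Formula: total edge length = 12 * s
Total = 12 * 8
Total = 96
96 units


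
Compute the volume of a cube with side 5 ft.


Shape: cube
Side s = 5 ft
Formula: V = s^3
V = 5 * 5 * 5
V = 25 * 5
V = 125
125 ft^3


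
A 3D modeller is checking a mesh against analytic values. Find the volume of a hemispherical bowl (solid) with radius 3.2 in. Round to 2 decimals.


Shape: hemisphere (half of a sphere)
Radius r = 3.2 in
Formula: V = (1/2) * (4/3) * pi * r^3 = (2/3) * pi * r^3
r^3 = 32.768
(2/3) * 32.768 = 21.845333
V = 21.845333 * pi
V = 68.63
68.63 in^3


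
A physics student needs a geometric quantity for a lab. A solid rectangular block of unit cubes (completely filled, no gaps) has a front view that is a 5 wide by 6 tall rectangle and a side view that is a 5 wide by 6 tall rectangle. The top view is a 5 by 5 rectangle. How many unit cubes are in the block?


Orthographic views of a solid rectangular block:
Front view 5 x 6 -> length = 5, height = 6
Side view 5 x 6 -> width = 5, height = 6 (consistent)
Top view 5 x 5 -> confirms length = 5, width = 5
The block is 5 x 5 x 6.
Total unit cubes = 5 * 5 * 6 = 150
150 unit cubes


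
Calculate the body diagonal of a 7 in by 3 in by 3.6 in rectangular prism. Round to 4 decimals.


Shape: rectangular box (space diagonal)
l = 7 in, w = 3 in, h = 3.6 in
Visualize: the diagonal of the base, then a right triangle with that diagonal and the height.
Formula: d = sqrt(l^2 + w^2 + h^2)
l^2 + w^2 + h^2 = 49 + 9 + 12.96 = 70.96
d = sqrt(70.96)
d = 8.4238
8.4238 in


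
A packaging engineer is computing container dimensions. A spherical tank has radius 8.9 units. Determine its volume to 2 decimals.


Shape: sphere
Radius r = 8.9 units
Formula: V = (4/3) * pi * r^3
r^3 = 704.969
(4/3) * 704.969 = 939.958667
V = 939.958667 * pi
V = 2952.97
2952.97 units^3


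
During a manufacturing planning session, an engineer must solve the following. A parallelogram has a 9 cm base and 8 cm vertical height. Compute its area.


Shape: parallelogram
Base b = 9 cm, Height h = 8 cm
Formula: A = b * h
A = 9 * 8
A = 72
72 cm^2


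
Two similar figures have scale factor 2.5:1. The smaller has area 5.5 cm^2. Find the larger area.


Linear scale factor k = 2.5
Original area = 5.5 cm^2
Rule: under a linear scaling by k, areas scale by k^2.
k^2 = 2.5^2 = 6.25
New area = 5.5 * 6.25
New area = 34.375
34.375 cm^2


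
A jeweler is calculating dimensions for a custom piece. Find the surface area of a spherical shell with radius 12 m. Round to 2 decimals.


Shape: sphere
Radius r = 12 m
Formula: SA = 4 * pi * r^2
r^2 = 144
SA = 4 * pi * 144
SA = 576 * pi
SA = 1809.56
1809.56 m^2


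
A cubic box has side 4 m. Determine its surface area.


Shape: cube
Side s = 4 m
A cube has 6 square faces.
Formula: SA = 6 * s^2
s^2 = 16
SA = 6 * 16
SA = 96
96 m^2


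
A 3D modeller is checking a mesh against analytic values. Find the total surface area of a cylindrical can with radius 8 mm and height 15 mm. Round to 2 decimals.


Shape: closed cylinder
Radius r = 8 mm, Height h = 15 mm
Formula: SA = 2*pi*r^2 + 2*pi*r*h = 2*pi*r*(r + h)
r + h = 23
2 * r * (r + h) = 2 * 8 * 23 = 368
SA = 368 * pi
SA = 1156.11
1156.11 mm^2


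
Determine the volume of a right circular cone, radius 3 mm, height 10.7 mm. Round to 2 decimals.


Shape: cone
Radius r = 3 mm, Height h = 10.7 mm
Formula: V = (1/3) * pi * r^2 * h
r^2 = 9
pi * r^2 * h = pi * 9 * 10.7 = 96.3 * pi
V = 96.3 * pi / 3
V = 100.85
100.85 mm^3


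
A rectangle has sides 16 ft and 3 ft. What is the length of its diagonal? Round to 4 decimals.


Shape: rectangle (diagonal via Pythagoras)
Sides: 16 ft and 3 ft
Formula: d = sqrt(l^2 + w^2)
l^2 = 256, w^2 = 9
l^2 + w^2 = 265
d = sqrt(265)
d = 16.2788
16.2788 ft


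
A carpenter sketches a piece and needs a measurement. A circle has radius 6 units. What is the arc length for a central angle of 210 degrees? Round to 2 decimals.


Shape: circular arc
Radius r = 6 units, Angle = 210 degrees
Formula: L = (angle/360) * 2 * pi * r
2 * pi * r = 12 * pi
L = (210/360) * 12 * pi
L = 7 * pi
L = 21.99
21.99 units


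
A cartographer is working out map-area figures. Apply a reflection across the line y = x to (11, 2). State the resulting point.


Transformation: reflection
Original point: (11, 2)
Rule for reflection over y = x: (x, y) -> (y, x)
Apply: (11, 2) -> (2, 11)
(2, 11)


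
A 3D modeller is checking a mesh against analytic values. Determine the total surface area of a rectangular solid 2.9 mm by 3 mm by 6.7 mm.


Shape: rectangular prism
l = 2.9 mm, w = 3 mm, h = 6.7 mm
Formula: SA = 2(lw + lh + wh)
lw = 8.7, lh = 19.43, wh = 20.1
lw + lh + wh = 48.23
SA = 2 * 48.23
SA = 96.46
96.46 mm^2


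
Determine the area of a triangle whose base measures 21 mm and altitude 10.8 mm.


Shape: triangle
Base b = 21 mm, Height h = 10.8 mm
Formula: A = (1/2) * b * h
A = 0.5 * 21 * 10.8
A = 0.5 * 226.8
A = 113.4
113.4 mm^2


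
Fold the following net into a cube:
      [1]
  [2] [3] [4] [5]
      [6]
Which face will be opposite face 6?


Net: cross layout. Take square 3 as the base (bottom).
Fold the four squares in the horizontal row up around 3: 2 -> left, 4 -> right, 5 wraps to the top.
Fold 1 and 6 up from 3: 1 -> back, 6 -> front.
Opposite pairs are therefore: (1, 6), (2, 4), (3, 5).
Face 6 is opposite face 1.
face 1


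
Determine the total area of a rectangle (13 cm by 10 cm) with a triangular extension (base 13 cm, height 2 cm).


Composite shape: rectangle + triangle
Rectangle area = 13 * 10 = 130
Triangle area = 0.5 * 13 * 2 = 13
Total = 130 + 13
Total = 143
143 cm^2


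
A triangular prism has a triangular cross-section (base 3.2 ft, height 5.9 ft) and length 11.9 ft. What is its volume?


Shape: triangular prism
Triangle base = 3.2 ft, triangle height = 5.9 ft, prism length L = 11.9 ft
Formula: V = (1/2 * b * h_tri) * L
Cross-section area = 0.5 * 3.2 * 5.9 = 9.44
V = 9.44 * 11.9
V = 112.336
112.336 ft^3


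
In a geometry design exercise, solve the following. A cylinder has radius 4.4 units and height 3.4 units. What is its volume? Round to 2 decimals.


Shape: cylinder
Radius r = 4.4 units, Height h = 3.4 units
Formula: V = pi * r^2 * h
r^2 = 19.36
V = pi * 19.36 * 3.4
V = 65.824 * pi
V = 206.79
206.79 units^3


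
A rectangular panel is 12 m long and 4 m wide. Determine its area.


Shape: rectangle
Length l = 12 m, Width w = 4 m
Formula: A = l * w
A = 12 * 4
A = 48
48 m^2


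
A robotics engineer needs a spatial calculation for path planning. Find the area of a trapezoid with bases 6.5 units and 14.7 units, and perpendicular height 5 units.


Shape: trapezoid
Parallel sides a = 6.5 units, b = 14.7 units; Height h = 5 units
Formula: A = (a + b) * h / 2
a + b = 6.5 + 14.7 = 21.2
A = 21.2 * 5 / 2
A = 106 / 2
A = 53
53 units^2


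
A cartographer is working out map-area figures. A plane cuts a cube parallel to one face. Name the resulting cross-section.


Solid: cube
Cutting plane: parallel to one face
Visualize the intersection of the plane with the solid's surface.
The boundary of the cut region is a square.
square


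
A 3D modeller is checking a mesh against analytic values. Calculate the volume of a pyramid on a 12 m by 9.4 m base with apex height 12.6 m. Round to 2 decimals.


Shape: rectangular pyramid
Base: 12 m x 9.4 m, Height h = 12.6 m
Formula: V = (1/3) * base_area * h
base_area = 12 * 9.4 = 112.8
base_area * h = 112.8 * 12.6 = 1421.28
V = 1421.28 / 3
V = 473.76
473.76 m^3


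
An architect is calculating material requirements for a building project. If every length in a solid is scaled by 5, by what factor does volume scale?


Linear scale factor k = 5
Rule: under a linear scaling by k, volumes scale by k^3.
k^3 = 5 * 5 * 5
k^3 = 25 * 5
k^3 = 125
Volume scales by a factor of 125.
125 (dimensionless)


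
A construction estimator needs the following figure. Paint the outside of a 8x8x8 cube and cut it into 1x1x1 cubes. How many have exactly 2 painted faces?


Large cube: 8 x 8 x 8, cut into unit cubes.
n = 8, so n - 2 = 6
Cubes with 2 painted faces lie along the edges, excluding corners.
A cube has 12 edges; each contributes (n - 2) = 6 such cubes.
Count = 12 * 6 = 72
72 unit cubes


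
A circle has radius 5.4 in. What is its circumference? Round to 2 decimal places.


Shape: circle
Radius r = 5.4 in
Formula: C = 2 * pi * r
C = 2 * pi * 5.4
C = 10.8 * pi
C = 33.93
33.93 in


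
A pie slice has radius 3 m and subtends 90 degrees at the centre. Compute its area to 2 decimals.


Shape: circular sector
Radius r = 3 m, Angle = 90 degrees
Formula: A = (angle/360) * pi * r^2
r^2 = 9
Fraction of circle = 90/360
A = (90/360) * pi * 9
A = 2.25 * pi
A = 7.07
7.07 m^2


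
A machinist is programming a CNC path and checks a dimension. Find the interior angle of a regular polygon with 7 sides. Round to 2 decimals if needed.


Shape: regular heptagon (7 sides)
Formula: interior angle = (n - 2) * 180 / n
(n - 2) = 5
(n - 2) * 180 = 900
angle = 900 / 7
angle = 128.57
128.57 degrees


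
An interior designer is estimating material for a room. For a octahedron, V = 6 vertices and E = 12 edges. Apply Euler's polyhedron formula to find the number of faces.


Polyhedron: octahedron
Euler's formula for convex polyhedra: V - E + F = 2
Given: V = 6 vertices and E = 12 edges
Solve for F:
F = 2 + E - V = 2 + 12 - 6 = 8
8 faces


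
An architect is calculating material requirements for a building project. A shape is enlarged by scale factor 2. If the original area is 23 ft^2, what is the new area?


Linear scale factor k = 2
Original area = 23 ft^2
Rule: under a linear scaling by k, areas scale by k^2.
k^2 = 2^2 = 4
New area = 23 * 4
New area = 92
92 ft^2


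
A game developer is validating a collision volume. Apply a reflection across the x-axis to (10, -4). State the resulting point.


Transformation: reflection
Original point: (10, -4)
Rule for reflection over the x-axis: (x, y) -> (x, -y)
Apply: (10, -4) -> (10, 4)
(10, 4)


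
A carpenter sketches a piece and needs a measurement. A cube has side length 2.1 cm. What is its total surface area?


Shape: cube
Side s = 2.1 cm
A cube has 6 square faces.
Formula: SA = 6 * s^2
s^2 = 4.41
SA = 6 * 4.41
SA = 26.46
26.46 cm^2


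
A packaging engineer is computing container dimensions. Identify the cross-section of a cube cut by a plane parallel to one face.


Solid: cube
Cutting plane: parallel to one face
Visualize the intersection of the plane with the solid's surface.
The boundary of the cut region is a square.
square


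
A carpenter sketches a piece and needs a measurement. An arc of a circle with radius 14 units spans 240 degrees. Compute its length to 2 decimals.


Shape: circular arc
Radius r = 14 units, Angle = 240 degrees
Formula: L = (angle/360) * 2 * pi * r
2 * pi * r = 28 * pi
L = (240/360) * 28 * pi
L = 18.666667 * pi
L = 58.64
58.64 units


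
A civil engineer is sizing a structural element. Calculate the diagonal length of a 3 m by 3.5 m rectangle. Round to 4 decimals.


Shape: rectangle (diagonal via Pythagoras)
Sides: 3 m and 3.5 m
Formula: d = sqrt(l^2 + w^2)
l^2 = 9, w^2 = 12.25
l^2 + w^2 = 21.25
d = sqrt(21.25)
d = 4.6098
4.6098 m


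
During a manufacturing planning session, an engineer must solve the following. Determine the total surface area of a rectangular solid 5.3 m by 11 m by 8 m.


Shape: rectangular prism
l = 5.3 m, w = 11 m, h = 8 m
Formula: SA = 2(lw + lh + wh)
lw = 58.3, lh = 42.4, wh = 88
lw + lh + wh = 188.7
SA = 2 * 188.7
SA = 377.4
377.4 m^2


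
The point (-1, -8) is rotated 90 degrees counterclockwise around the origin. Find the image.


Transformation: rotation about the origin
Original point: (-1, -8)
Rule for 90 deg counterclockwise: (x, y) -> (-y, x)
Apply: (-1, -8) -> (8, -1)
(8, -1)


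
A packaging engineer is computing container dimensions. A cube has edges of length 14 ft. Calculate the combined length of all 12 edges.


Shape: cube
Side s = 14 ft
A cube has 12 edges, all equal.
Formula: total edge length = 12 * s
Total = 12 * 14
Total = 168
168 ft


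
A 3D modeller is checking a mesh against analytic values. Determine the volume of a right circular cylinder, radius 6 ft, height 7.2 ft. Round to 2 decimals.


Shape: cylinder
Radius r = 6 ft, Height h = 7.2 ft
Formula: V = pi * r^2 * h
r^2 = 36
V = pi * 36 * 7.2
V = 259.2 * pi
V = 814.3
814.3 ft^3


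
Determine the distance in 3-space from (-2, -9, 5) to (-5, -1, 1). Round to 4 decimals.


3D distance between two points
P1 = (-2, -9, 5), P2 = (-5, -1, 1)
Formula: d = sqrt((x2-x1)^2 + (y2-y1)^2 + (z2-z1)^2)
dx = -5 - -2 = -3
dy = -1 - -9 = 8
dz = 1 - 5 = -4
dx^2 + dy^2 + dz^2 = 9 + 64 + 16 = 89
d = sqrt(89)
d = 9.434
9.434 units


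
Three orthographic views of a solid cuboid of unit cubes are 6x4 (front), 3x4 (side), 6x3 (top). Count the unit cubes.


Orthographic views of a solid rectangular block:
Front view 6 x 4 -> length = 6, height = 4
Side view 3 x 4 -> width = 3, height = 4 (consistent)
Top view 6 x 3 -> confirms length = 6, width = 3
The block is 6 x 3 x 4.
Total unit cubes = 6 * 3 * 4 = 72
72 unit cubes


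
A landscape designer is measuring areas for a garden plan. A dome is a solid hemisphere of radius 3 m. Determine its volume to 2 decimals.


Shape: hemisphere (half of a sphere)
Radius r = 3 m
Formula: V = (1/2) * (4/3) * pi * r^3 = (2/3) * pi * r^3
r^3 = 27
(2/3) * 27 = 18
V = 18 * pi
V = 56.55
56.55 m^3


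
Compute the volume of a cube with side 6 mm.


Shape: cube
Side s = 6 mm
Formula: V = s^3
V = 6 * 6 * 6
V = 36 * 6
V = 216
216 mm^3


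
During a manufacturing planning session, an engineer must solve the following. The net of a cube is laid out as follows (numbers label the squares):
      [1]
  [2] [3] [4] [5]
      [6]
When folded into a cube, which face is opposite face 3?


Net: cross layout. Take square 3 as the base (bottom).
Fold the four squares in the horizontal row up around 3: 2 -> left, 4 -> right, 5 wraps to the top.
Fold 1 and 6 up from 3: 1 -> back, 6 -> front.
Opposite pairs are therefore: (1, 6), (2, 4), (3, 5).
Face 3 is opposite face 5.
face 5


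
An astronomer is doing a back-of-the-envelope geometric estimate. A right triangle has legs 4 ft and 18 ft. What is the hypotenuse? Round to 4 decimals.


Shape: right triangle
Legs a = 4 ft, b = 18 ft
Formula: c = sqrt(a^2 + b^2)
a^2 = 16, b^2 = 324
a^2 + b^2 = 340
c = sqrt(340)
c = 18.4391
18.4391 ft


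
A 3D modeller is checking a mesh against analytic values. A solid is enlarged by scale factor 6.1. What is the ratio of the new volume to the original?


Linear scale factor k = 6.1
Rule: under a linear scaling by k, volumes scale by k^3.
k^3 = 6.1 * 6.1 * 6.1
k^3 = 37.21 * 6.1
k^3 = 226.981
Volume scales by a factor of 226.981.
226.981 (dimensionless)


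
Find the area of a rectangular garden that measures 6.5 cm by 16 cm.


Shape: rectangle
Length l = 6.5 cm, Width w = 16 cm
Formula: A = l * w
A = 6.5 * 16
A = 104
104 cm^2


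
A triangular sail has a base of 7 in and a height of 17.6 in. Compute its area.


Shape: triangle
Base b = 7 in, Height h = 17.6 in
Formula: A = (1/2) * b * h
A = 0.5 * 7 * 17.6
A = 0.5 * 123.2
A = 61.6
61.6 in^2


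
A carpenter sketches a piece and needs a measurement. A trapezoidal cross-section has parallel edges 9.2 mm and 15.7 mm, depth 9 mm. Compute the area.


Shape: trapezoid
Parallel sides a = 9.2 mm, b = 15.7 mm; Height h = 9 mm
Formula: A = (a + b) * h / 2
a + b = 9.2 + 15.7 = 24.9
A = 24.9 * 9 / 2
A = 224.1 / 2
A = 112.05
112.05 mm^2


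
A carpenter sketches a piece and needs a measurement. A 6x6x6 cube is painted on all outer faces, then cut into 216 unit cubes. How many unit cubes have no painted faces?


Large cube: 6 x 6 x 6, cut into unit cubes.
n = 6, so n - 2 = 4
Unpainted cubes form the interior (n - 2)^3 block.
(n - 2)^3 = 4^3 = 64
64 unit cubes


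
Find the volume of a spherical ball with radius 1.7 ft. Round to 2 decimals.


Shape: sphere
Radius r = 1.7 ft
Formula: V = (4/3) * pi * r^3
r^3 = 4.913
(4/3) * 4.913 = 6.550667
V = 6.550667 * pi
V = 20.58
20.58 ft^3


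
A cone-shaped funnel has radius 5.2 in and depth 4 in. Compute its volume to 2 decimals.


Shape: cone
Radius r = 5.2 in, Height h = 4 in
Formula: V = (1/3) * pi * r^2 * h
r^2 = 27.04
pi * r^2 * h = pi * 27.04 * 4 = 108.16 * pi
V = 108.16 * pi / 3
V = 113.26
113.26 in^3


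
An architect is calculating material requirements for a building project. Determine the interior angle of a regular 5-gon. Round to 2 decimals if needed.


Shape: regular pentagon (5 sides)
Formula: interior angle = (n - 2) * 180 / n
(n - 2) = 3
(n - 2) * 180 = 540
angle = 540 / 5
angle = 108
108 degrees


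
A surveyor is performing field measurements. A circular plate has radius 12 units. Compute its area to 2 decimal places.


Shape: circle
Radius r = 12 units
Formula: A = pi * r^2
r^2 = 12^2 = 144
A = pi * 144
A = 452.39
452.39 units^2


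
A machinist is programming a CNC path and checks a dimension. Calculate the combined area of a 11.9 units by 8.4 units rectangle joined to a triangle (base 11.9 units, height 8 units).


Composite shape: rectangle + triangle
Rectangle area = 11.9 * 8.4 = 99.96
Triangle area = 0.5 * 11.9 * 8 = 47.6
Total = 99.96 + 47.6
Total = 147.56
147.56 units^2


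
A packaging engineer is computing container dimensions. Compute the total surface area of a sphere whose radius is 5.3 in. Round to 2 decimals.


Shape: sphere
Radius r = 5.3 in
Formula: SA = 4 * pi * r^2
r^2 = 28.09
SA = 4 * pi * 28.09
SA = 112.36 * pi
SA = 352.99
352.99 in^2


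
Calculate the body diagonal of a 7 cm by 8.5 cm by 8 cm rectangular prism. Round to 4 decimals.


Shape: rectangular box (space diagonal)
l = 7 cm, w = 8.5 cm, h = 8 cm
Visualize: the diagonal of the base, then a right triangle with that diagonal and the height.
Formula: d = sqrt(l^2 + w^2 + h^2)
l^2 + w^2 + h^2 = 49 + 72.25 + 64 = 185.25
d = sqrt(185.25)
d = 13.6107
13.6107 cm


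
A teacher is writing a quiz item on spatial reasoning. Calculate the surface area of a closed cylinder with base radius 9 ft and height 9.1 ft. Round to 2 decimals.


Shape: closed cylinder
Radius r = 9 ft, Height h = 9.1 ft
Formula: SA = 2*pi*r^2 + 2*pi*r*h = 2*pi*r*(r + h)
r + h = 18.1
2 * r * (r + h) = 2 * 9 * 18.1 = 325.8
SA = 325.8 * pi
SA = 1023.53
1023.53 ft^2


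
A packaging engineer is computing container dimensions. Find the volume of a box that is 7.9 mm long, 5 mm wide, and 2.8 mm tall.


Shape: rectangular prism
l = 7.9 mm, w = 5 mm, h = 2.8 mm
Formula: V = l * w * h
V = 7.9 * 5 * 2.8
V = 39.5 * 2.8
V = 110.6
110.6 mm^3


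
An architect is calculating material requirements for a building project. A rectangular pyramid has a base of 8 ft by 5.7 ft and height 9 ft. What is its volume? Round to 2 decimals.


Shape: rectangular pyramid
Base: 8 ft x 5.7 ft, Height h = 9 ft
Formula: V = (1/3) * base_area * h
base_area = 8 * 5.7 = 45.6
base_area * h = 45.6 * 9 = 410.4
V = 410.4 / 3
V = 136.8
136.8 ft^3


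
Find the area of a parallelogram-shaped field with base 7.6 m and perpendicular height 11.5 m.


Shape: parallelogram
Base b = 7.6 m, Height h = 11.5 m
Formula: A = b * h
A = 7.6 * 11.5
A = 87.4
87.4 m^2


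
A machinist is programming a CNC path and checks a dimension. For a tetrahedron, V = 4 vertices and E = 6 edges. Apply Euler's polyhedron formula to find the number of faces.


Polyhedron: tetrahedron
Euler's formula for convex polyhedra: V - E + F = 2
Given: V = 4 vertices and E = 6 edges
Solve for F:
F = 2 + E - V = 2 + 6 - 4 = 4
4 faces


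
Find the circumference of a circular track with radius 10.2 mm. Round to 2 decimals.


Shape: circle
Radius r = 10.2 mm
Formula: C = 2 * pi * r
C = 2 * pi * 10.2
C = 20.4 * pi
C = 64.09
64.09 mm


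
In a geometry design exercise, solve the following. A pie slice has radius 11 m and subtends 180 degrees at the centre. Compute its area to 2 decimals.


Shape: circular sector
Radius r = 11 m, Angle = 180 degrees
Formula: A = (angle/360) * pi * r^2
r^2 = 121
Fraction of circle = 180/360
A = (180/360) * pi * 121
A = 60.5 * pi
A = 190.07
190.07 m^2


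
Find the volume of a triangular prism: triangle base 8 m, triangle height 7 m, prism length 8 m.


Shape: triangular prism
Triangle base = 8 m, triangle height = 7 m, prism length L = 8 m
Formula: V = (1/2 * b * h_tri) * L
Cross-section area = 0.5 * 8 * 7 = 28
V = 28 * 8
V = 224
224 m^3


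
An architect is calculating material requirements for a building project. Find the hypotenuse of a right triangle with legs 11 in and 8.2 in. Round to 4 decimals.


Shape: right triangle
Legs a = 11 in, b = 8.2 in
Formula: c = sqrt(a^2 + b^2)
a^2 = 121, b^2 = 67.24
a^2 + b^2 = 188.24
c = sqrt(188.24)
c = 13.7201
13.7201 in


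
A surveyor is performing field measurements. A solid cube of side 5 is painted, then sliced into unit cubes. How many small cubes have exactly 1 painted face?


Large cube: 5 x 5 x 5, cut into unit cubes.
n = 5, so n - 2 = 3
Cubes with 1 painted face lie in the interior of each face.
A cube has 6 faces; each contributes (n - 2)^2 = 9 such cubes.
Count = 6 * 9 = 54
54 unit cubes


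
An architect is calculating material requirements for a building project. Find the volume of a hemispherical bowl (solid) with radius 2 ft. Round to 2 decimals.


Shape: hemisphere (half of a sphere)
Radius r = 2 ft
Formula: V = (1/2) * (4/3) * pi * r^3 = (2/3) * pi * r^3
r^3 = 8
(2/3) * 8 = 5.333333
V = 5.333333 * pi
V = 16.76
16.76 ft^3


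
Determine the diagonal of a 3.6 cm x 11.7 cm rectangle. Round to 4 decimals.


Shape: rectangle (diagonal via Pythagoras)
Sides: 3.6 cm and 11.7 cm
Formula: d = sqrt(l^2 + w^2)
l^2 = 12.96, w^2 = 136.89
l^2 + w^2 = 149.85
d = sqrt(149.85)
d = 12.2413
12.2413 cm


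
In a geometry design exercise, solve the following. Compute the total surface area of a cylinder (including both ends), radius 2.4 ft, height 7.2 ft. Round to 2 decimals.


Shape: closed cylinder
Radius r = 2.4 ft, Height h = 7.2 ft
Formula: SA = 2*pi*r^2 + 2*pi*r*h = 2*pi*r*(r + h)
r + h = 9.6
2 * r * (r + h) = 2 * 2.4 * 9.6 = 46.08
SA = 46.08 * pi
SA = 144.76
144.76 ft^2


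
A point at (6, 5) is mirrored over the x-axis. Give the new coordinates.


Transformation: reflection
Original point: (6, 5)
Rule for reflection over the x-axis: (x, y) -> (x, -y)
Apply: (6, 5) -> (6, -5)
(6, -5)


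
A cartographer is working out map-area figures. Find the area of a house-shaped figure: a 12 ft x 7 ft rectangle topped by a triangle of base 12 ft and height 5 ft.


Composite shape: rectangle + triangle
Rectangle area = 12 * 7 = 84
Triangle area = 0.5 * 12 * 5 = 30
Total = 84 + 30
Total = 114
114 ft^2


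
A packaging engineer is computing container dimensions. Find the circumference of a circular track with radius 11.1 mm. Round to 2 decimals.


Shape: circle
Radius r = 11.1 mm
Formula: C = 2 * pi * r
C = 2 * pi * 11.1
C = 22.2 * pi
C = 69.74
69.74 mm


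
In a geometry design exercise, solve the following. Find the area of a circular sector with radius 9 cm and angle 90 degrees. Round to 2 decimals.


Shape: circular sector
Radius r = 9 cm, Angle = 90 degrees
Formula: A = (angle/360) * pi * r^2
r^2 = 81
Fraction of circle = 90/360
A = (90/360) * pi * 81
A = 20.25 * pi
A = 63.62
63.62 cm^2


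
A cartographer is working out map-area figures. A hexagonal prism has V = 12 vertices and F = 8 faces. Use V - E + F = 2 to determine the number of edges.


Polyhedron: hexagonal prism
Euler's formula for convex polyhedra: V - E + F = 2
Given: V = 12 vertices and F = 8 faces
Solve for E:
E = V + F - 2 = 12 + 8 - 2 = 18
18 edges


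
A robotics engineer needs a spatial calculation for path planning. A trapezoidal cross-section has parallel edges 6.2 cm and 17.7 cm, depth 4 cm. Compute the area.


Shape: trapezoid
Parallel sides a = 6.2 cm, b = 17.7 cm; Height h = 4 cm
Formula: A = (a + b) * h / 2
a + b = 6.2 + 17.7 = 23.9
A = 23.9 * 4 / 2
A = 95.6 / 2
A = 47.8
47.8 cm^2


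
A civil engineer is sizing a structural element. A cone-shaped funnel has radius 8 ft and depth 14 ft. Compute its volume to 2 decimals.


Shape: cone
Radius r = 8 ft, Height h = 14 ft
Formula: V = (1/3) * pi * r^2 * h
r^2 = 64
pi * r^2 * h = pi * 64 * 14 = 896 * pi
V = 896 * pi / 3
V = 938.29
938.29 ft^3


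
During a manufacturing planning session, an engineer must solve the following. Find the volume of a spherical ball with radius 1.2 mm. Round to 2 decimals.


Shape: sphere
Radius r = 1.2 mm
Formula: V = (4/3) * pi * r^3
r^3 = 1.728
(4/3) * 1.728 = 2.304
V = 2.304 * pi
V = 7.24
7.24 mm^3


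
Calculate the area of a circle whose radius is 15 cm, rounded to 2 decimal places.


Shape: circle
Radius r = 15 cm
Formula: A = pi * r^2
r^2 = 15^2 = 225
A = pi * 225
A = 706.86
706.86 cm^2


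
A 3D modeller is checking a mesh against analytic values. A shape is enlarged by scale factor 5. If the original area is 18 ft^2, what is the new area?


Linear scale factor k = 5
Original area = 18 ft^2
Rule: under a linear scaling by k, areas scale by k^2.
k^2 = 5^2 = 25
New area = 18 * 25
New area = 450
450 ft^2


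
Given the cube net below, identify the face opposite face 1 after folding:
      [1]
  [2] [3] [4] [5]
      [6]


Net: cross layout. Take square 3 as the base (bottom).
Fold the four squares in the horizontal row up around 3: 2 -> left, 4 -> right, 5 wraps to the top.
Fold 1 and 6 up from 3: 1 -> back, 6 -> front.
Opposite pairs are therefore: (1, 6), (2, 4), (3, 5).
Face 1 is opposite face 6.
face 6


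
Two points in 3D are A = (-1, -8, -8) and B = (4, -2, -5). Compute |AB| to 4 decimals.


3D distance between two points
P1 = (-1, -8, -8), P2 = (4, -2, -5)
Formula: d = sqrt((x2-x1)^2 + (y2-y1)^2 + (z2-z1)^2)
dx = 4 - -1 = 5
dy = -2 - -8 = 6
dz = -5 - -8 = 3
dx^2 + dy^2 + dz^2 = 25 + 36 + 9 = 70
d = sqrt(70)
d = 8.3666
8.3666 units


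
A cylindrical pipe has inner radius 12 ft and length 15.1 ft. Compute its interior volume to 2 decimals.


Shape: cylinder
Radius r = 12 ft, Height h = 15.1 ft
Formula: V = pi * r^2 * h
r^2 = 144
V = pi * 144 * 15.1
V = 2174.4 * pi
V = 6831.08
6831.08 ft^3


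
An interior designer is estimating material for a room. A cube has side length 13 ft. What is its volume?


Shape: cube
Side s = 13 ft
Formula: V = s^3
V = 13 * 13 * 13
V = 169 * 13
V = 2197
2197 ft^3


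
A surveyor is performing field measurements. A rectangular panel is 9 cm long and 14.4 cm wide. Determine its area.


Shape: rectangle
Length l = 9 cm, Width w = 14.4 cm
Formula: A = l * w
A = 9 * 14.4
A = 129.6
129.6 cm^2


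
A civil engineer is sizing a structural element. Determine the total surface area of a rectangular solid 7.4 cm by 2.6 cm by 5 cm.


Shape: rectangular prism
l = 7.4 cm, w = 2.6 cm, h = 5 cm
Formula: SA = 2(lw + lh + wh)
lw = 19.24, lh = 37, wh = 13
lw + lh + wh = 69.24
SA = 2 * 69.24
SA = 138.48
138.48 cm^2


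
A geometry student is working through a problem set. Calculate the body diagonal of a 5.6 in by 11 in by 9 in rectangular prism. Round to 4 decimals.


Shape: rectangular box (space diagonal)
l = 5.6 in, w = 11 in, h = 9 in
Visualize: the diagonal of the base, then a right triangle with that diagonal and the height.
Formula: d = sqrt(l^2 + w^2 + h^2)
l^2 + w^2 + h^2 = 31.36 + 121 + 81 = 233.36
d = sqrt(233.36)
d = 15.2761
15.2761 in


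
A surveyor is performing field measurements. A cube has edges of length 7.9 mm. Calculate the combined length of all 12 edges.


Shape: cube
Side s = 7.9 mm
A cube has 12 edges, all equal.
Formula: total edge length = 12 * s
Total = 12 * 7.9
Total = 94.8
94.8 mm


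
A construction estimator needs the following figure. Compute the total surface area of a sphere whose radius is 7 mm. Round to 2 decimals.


Shape: sphere
Radius r = 7 mm
Formula: SA = 4 * pi * r^2
r^2 = 49
SA = 4 * pi * 49
SA = 196 * pi
SA = 615.75
615.75 mm^2


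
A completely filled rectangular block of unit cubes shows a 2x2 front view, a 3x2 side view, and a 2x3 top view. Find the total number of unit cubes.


Orthographic views of a solid rectangular block:
Front view 2 x 2 -> length = 2, height = 2
Side view 3 x 2 -> width = 3, height = 2 (consistent)
Top view 2 x 3 -> confirms length = 2, width = 3
The block is 2 x 3 x 2.
Total unit cubes = 2 * 3 * 2 = 12
12 unit cubes


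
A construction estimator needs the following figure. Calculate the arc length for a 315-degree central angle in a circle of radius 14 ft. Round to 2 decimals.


Shape: circular arc
Radius r = 14 ft, Angle = 315 degrees
Formula: L = (angle/360) * 2 * pi * r
2 * pi * r = 28 * pi
L = (315/360) * 28 * pi
L = 24.5 * pi
L = 76.97
76.97 ft


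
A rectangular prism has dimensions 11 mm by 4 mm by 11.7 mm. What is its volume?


Shape: rectangular prism
l = 11 mm, w = 4 mm, h = 11.7 mm
Formula: V = l * w * h
V = 11 * 4 * 11.7
V = 44 * 11.7
V = 514.8
514.8 mm^3


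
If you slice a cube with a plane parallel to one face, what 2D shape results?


Solid: cube
Cutting plane: parallel to one face
Visualize the intersection of the plane with the solid's surface.
The boundary of the cut region is a square.
square


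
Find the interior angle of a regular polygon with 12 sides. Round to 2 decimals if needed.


Shape: regular dodecagon (12 sides)
Formula: interior angle = (n - 2) * 180 / n
(n - 2) = 10
(n - 2) * 180 = 1800
angle = 1800 / 12
angle = 150
150 degrees


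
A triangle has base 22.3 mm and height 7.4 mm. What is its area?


Shape: triangle
Base b = 22.3 mm, Height h = 7.4 mm
Formula: A = (1/2) * b * h
A = 0.5 * 22.3 * 7.4
A = 0.5 * 165.02
A = 82.51
82.51 mm^2


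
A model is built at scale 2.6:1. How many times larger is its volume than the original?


Linear scale factor k = 2.6
Rule: under a linear scaling by k, volumes scale by k^3.
k^3 = 2.6 * 2.6 * 2.6
k^3 = 6.76 * 2.6
k^3 = 17.576
Volume scales by a factor of 17.576.
17.576 (dimensionless)


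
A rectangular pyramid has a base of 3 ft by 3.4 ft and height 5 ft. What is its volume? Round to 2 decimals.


Shape: rectangular pyramid
Base: 3 ft x 3.4 ft, Height h = 5 ft
Formula: V = (1/3) * base_area * h
base_area = 3 * 3.4 = 10.2
base_area * h = 10.2 * 5 = 51
V = 51 / 3
V = 17
17 ft^3


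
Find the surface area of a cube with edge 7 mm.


Shape: cube
Side s = 7 mm
A cube has 6 square faces.
Formula: SA = 6 * s^2
s^2 = 49
SA = 6 * 49
SA = 294
294 mm^2


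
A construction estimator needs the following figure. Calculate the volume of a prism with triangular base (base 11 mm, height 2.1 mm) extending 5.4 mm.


Shape: triangular prism
Triangle base = 11 mm, triangle height = 2.1 mm, prism length L = 5.4 mm
Formula: V = (1/2 * b * h_tri) * L
Cross-section area = 0.5 * 11 * 2.1 = 11.55
V = 11.55 * 5.4
V = 62.37
62.37 mm^3


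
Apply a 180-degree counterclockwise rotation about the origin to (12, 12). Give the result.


Transformation: rotation about the origin
Original point: (12, 12)
Rule for 180 deg: (x, y) -> (-x, -y)
Apply: (12, 12) -> (-12, -12)
(-12, -12)


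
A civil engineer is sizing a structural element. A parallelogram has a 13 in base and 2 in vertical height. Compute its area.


Shape: parallelogram
Base b = 13 in, Height h = 2 in
Formula: A = b * h
A = 13 * 2
A = 26
26 in^2


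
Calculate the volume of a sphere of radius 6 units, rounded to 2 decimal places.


Shape: sphere
Radius r = 6 units
Formula: V = (4/3) * pi * r^3
r^3 = 216
(4/3) * 216 = 288
V = 288 * pi
V = 904.78
904.78 units^3


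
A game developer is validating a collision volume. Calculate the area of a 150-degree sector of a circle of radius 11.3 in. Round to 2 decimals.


Shape: circular sector
Radius r = 11.3 in, Angle = 150 degrees
Formula: A = (angle/360) * pi * r^2
r^2 = 127.69
Fraction of circle = 150/360
A = (150/360) * pi * 127.69
A = 53.204167 * pi
A = 167.15
167.15 in^2


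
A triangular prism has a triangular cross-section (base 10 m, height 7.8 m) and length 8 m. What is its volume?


Shape: triangular prism
Triangle base = 10 m, triangle height = 7.8 m, prism length L = 8 m
Formula: V = (1/2 * b * h_tri) * L
Cross-section area = 0.5 * 10 * 7.8 = 39
V = 39 * 8
V = 312
312 m^3


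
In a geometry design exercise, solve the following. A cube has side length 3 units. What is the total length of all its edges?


Shape: cube
Side s = 3 units
A cube has 12 edges, all equal.
Formula: total edge length = 12 * s
Total = 12 * 3
Total = 36
36 units


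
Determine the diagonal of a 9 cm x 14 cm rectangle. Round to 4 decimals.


Shape: rectangle (diagonal via Pythagoras)
Sides: 9 cm and 14 cm
Formula: d = sqrt(l^2 + w^2)
l^2 = 81, w^2 = 196
l^2 + w^2 = 277
d = sqrt(277)
d = 16.6433
16.6433 cm


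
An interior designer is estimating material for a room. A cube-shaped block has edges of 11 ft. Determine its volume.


Shape: cube
Side s = 11 ft
Formula: V = s^3
V = 11 * 11 * 11
V = 121 * 11
V = 1331
1331 ft^3


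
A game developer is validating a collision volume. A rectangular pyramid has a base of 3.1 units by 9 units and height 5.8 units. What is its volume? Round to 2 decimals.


Shape: rectangular pyramid
Base: 3.1 units x 9 units, Height h = 5.8 units
Formula: V = (1/3) * base_area * h
base_area = 3.1 * 9 = 27.9
base_area * h = 27.9 * 5.8 = 161.82
V = 161.82 / 3
V = 53.94
53.94 units^3


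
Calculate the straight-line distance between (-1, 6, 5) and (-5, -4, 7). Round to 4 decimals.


3D distance between two points
P1 = (-1, 6, 5), P2 = (-5, -4, 7)
Formula: d = sqrt((x2-x1)^2 + (y2-y1)^2 + (z2-z1)^2)
dx = -5 - -1 = -4
dy = -4 - 6 = -10
dz = 7 - 5 = 2
dx^2 + dy^2 + dz^2 = 16 + 100 + 4 = 120
d = sqrt(120)
d = 10.9545
10.9545 units


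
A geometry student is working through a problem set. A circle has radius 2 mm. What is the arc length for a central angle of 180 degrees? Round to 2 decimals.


Shape: circular arc
Radius r = 2 mm, Angle = 180 degrees
Formula: L = (angle/360) * 2 * pi * r
2 * pi * r = 4 * pi
L = (180/360) * 4 * pi
L = 2 * pi
L = 6.28
6.28 mm


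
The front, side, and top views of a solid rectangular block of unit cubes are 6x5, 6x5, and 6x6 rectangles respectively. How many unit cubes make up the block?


Orthographic views of a solid rectangular block:
Front view 6 x 5 -> length = 6, height = 5
Side view 6 x 5 -> width = 6, height = 5 (consistent)
Top view 6 x 6 -> confirms length = 6, width = 6
The block is 6 x 6 x 5.
Total unit cubes = 6 * 6 * 5 = 180
180 unit cubes


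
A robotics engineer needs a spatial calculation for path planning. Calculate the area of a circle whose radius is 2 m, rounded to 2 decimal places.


Shape: circle
Radius r = 2 m
Formula: A = pi * r^2
r^2 = 2^2 = 4
A = pi * 4
A = 12.57
12.57 m^2


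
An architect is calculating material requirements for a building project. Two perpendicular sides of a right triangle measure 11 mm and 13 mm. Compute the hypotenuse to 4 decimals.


Shape: right triangle
Legs a = 11 mm, b = 13 mm
Formula: c = sqrt(a^2 + b^2)
a^2 = 121, b^2 = 169
a^2 + b^2 = 290
c = sqrt(290)
c = 17.0294
17.0294 mm


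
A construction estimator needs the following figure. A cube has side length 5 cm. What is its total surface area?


Shape: cube
Side s = 5 cm
A cube has 6 square faces.
Formula: SA = 6 * s^2
s^2 = 25
SA = 6 * 25
SA = 150
150 cm^2


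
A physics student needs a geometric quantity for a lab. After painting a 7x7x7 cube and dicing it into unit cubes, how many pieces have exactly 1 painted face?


Large cube: 7 x 7 x 7, cut into unit cubes.
n = 7, so n - 2 = 5
Cubes with 1 painted face lie in the interior of each face.
A cube has 6 faces; each contributes (n - 2)^2 = 25 such cubes.
Count = 6 * 25 = 150
150 unit cubes


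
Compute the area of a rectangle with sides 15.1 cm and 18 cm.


Shape: rectangle
Length l = 15.1 cm, Width w = 18 cm
Formula: A = l * w
A = 15.1 * 18
A = 271.8
271.8 cm^2


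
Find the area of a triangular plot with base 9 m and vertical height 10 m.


Shape: triangle
Base b = 9 m, Height h = 10 m
Formula: A = (1/2) * b * h
A = 0.5 * 9 * 10
A = 0.5 * 90
A = 45
45 m^2


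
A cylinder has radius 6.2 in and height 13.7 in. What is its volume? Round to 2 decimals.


Shape: cylinder
Radius r = 6.2 in, Height h = 13.7 in
Formula: V = pi * r^2 * h
r^2 = 38.44
V = pi * 38.44 * 13.7
V = 526.628 * pi
V = 1654.45
1654.45 in^3


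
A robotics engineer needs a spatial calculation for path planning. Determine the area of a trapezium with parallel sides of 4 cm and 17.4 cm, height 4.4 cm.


Shape: trapezoid
Parallel sides a = 4 cm, b = 17.4 cm; Height h = 4.4 cm
Formula: A = (a + b) * h / 2
a + b = 4 + 17.4 = 21.4
A = 21.4 * 4.4 / 2
A = 94.16 / 2
A = 47.08
47.08 cm^2


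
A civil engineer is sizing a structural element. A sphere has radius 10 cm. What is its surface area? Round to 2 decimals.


Shape: sphere
Radius r = 10 cm
Formula: SA = 4 * pi * r^2
r^2 = 100
SA = 4 * pi * 100
SA = 400 * pi
SA = 1256.64
1256.64 cm^2
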